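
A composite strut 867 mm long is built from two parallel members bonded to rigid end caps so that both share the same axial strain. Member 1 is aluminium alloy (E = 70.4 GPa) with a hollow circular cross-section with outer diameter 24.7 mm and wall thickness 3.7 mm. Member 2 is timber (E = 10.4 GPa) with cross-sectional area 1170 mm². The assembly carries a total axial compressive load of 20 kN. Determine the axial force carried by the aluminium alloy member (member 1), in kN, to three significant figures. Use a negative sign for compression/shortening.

A_1 = 244.1 mm².
Equal strain + equilibrium ⇒ each member carries load in proportion to AE: A₁E₁ = 17180000 N, A₂E₂ = 12170000 N, ΣAE = 29350000 N.
F₁ = P·A₁E₁/ΣAE = -20000·17180000/29350000 = -11710 N.

-11.7 kN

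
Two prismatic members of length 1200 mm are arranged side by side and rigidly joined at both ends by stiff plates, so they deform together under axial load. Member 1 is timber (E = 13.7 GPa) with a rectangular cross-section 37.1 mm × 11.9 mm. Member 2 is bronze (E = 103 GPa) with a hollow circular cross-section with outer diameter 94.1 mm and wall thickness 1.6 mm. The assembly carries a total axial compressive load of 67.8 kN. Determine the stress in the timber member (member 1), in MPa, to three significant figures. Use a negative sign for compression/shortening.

A_1 = 441.5 mm².
A_2 = 465 mm².
Equal strain + equilibrium ⇒ each member carries load in proportion to AE: A₁E₁ = 6048000 N, A₂E₂ = 47890000 N, ΣAE = 53940000 N.
σ₁ = P·E₁/ΣAE = -67800·13700/53940000 = -17.22 MPa.

-17.2 MPa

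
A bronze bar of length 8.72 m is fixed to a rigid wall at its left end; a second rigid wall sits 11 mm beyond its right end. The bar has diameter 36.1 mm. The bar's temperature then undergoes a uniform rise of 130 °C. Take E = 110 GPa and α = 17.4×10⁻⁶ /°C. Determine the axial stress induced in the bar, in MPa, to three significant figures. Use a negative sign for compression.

Free thermal expansion αLΔT = 17.4e-6 · 8720 · 130 = 19.72 mm.
The walls engage after the gap closes; constrained expansion = 19.72 − 11 = 8.725 mm.
The walls impose strain ε = −(8.725)/8720 = -1.0005e-03; σ = Eε = 110000 · -1.0005e-03 = -110.1 MPa.

-110 MPa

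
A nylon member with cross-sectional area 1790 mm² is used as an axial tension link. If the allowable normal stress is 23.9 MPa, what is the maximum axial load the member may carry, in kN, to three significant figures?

P_max = σ_allow · A = 23.9 · 1790 = 42780 N = 42.78 kN.

42.8 kN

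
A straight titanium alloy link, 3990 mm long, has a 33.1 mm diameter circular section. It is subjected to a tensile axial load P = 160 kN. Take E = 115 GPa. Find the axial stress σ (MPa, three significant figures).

A = 860.5 mm².
σ = N/A = 160000/860.5 = 185.9 MPa.

186 MPa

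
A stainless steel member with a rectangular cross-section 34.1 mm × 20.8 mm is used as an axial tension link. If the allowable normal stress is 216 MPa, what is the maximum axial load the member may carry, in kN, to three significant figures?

153 kN

A = 709.3 mm².
P_max = σ_allow · A = 216 · 709.3 = 153200 N = 153.2 kN.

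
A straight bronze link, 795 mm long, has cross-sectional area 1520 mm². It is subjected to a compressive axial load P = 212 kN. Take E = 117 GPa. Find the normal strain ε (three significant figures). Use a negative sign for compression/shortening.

σ = N/A = -139.5 MPa; ε = σ/E = -139.5/117000 = -1.192e-03.

-0.00119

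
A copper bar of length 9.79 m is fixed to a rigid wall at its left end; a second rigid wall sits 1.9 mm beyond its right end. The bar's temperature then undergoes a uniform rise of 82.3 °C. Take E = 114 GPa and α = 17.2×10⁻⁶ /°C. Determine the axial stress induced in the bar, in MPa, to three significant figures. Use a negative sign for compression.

-139 MPa

Free thermal expansion αLΔT = 17.2e-6 · 9790 · 82.3 = 13.86 mm.
The walls engage after the gap closes; constrained expansion = 13.86 − 1.9 = 11.96 mm.
The walls impose strain ε = −(11.96)/9790 = -1.2215e-03; σ = Eε = 114000 · -1.2215e-03 = -139.2 MPa.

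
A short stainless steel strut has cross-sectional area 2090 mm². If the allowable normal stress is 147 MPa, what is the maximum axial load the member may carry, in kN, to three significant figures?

P_max = σ_allow · A = 147 · 2090 = 307200 N = 307.2 kN.

307 kN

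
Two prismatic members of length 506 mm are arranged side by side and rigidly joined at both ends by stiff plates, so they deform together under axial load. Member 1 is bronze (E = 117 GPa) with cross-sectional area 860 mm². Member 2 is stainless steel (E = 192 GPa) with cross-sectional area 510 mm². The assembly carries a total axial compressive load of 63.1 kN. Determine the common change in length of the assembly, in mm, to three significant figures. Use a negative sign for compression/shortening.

-0.161 mm

Equal strain + equilibrium ⇒ each member carries load in proportion to AE: A₁E₁ = 100600000 N, A₂E₂ = 97920000 N, ΣAE = 198500000 N.
δ = PL/ΣAE = -63100·506/198500000 = -0.1608 mm.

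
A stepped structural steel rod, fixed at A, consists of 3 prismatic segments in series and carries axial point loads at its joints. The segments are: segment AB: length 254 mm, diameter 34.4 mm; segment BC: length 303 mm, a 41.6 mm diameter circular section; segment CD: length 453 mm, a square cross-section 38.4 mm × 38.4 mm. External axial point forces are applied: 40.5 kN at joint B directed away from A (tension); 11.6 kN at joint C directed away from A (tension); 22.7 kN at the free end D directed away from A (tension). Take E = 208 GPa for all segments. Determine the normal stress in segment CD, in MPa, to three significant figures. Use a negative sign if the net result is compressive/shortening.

15.4 MPa

Internal axial forces (sectioning from the free end, tension +): N_CD = 22.7 kN, N_BC = 34.3 kN, N_AB = 74.8 kN.
A_CD = 1475 mm².
σ_CD = N_CD/A_CD = 22700/1475 = 15.39 MPa.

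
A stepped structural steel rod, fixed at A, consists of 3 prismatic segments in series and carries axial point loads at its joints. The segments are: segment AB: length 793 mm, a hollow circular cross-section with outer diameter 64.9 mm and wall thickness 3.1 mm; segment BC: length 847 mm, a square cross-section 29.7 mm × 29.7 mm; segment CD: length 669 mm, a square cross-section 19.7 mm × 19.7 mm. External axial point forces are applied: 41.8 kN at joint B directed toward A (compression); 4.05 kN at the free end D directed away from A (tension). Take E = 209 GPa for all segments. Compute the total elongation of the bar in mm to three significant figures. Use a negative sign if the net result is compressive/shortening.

Internal axial forces (sectioning from the free end, tension +): N_CD = 4.05 kN, N_BC = 4.05 kN, N_AB = -37.75 kN.
A_AB = 601.9 mm².
A_BC = 882.1 mm².
A_CD = 388.1 mm².
δ_AB = -37750·793/(601.9·209000) = -0.238 mm
δ_BC = 4050·847/(882.1·209000) = 0.01861 mm
δ_CD = 4050·669/(388.1·209000) = 0.0334 mm
δ = Σδ_i = -0.186 mm.

-0.186 mm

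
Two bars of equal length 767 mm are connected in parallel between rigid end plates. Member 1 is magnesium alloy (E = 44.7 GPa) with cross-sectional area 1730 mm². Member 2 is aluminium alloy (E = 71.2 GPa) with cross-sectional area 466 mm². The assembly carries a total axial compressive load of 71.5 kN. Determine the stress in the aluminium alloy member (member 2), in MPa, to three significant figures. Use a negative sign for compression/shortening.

Equal strain + equilibrium ⇒ each member carries load in proportion to AE: A₁E₁ = 77330000 N, A₂E₂ = 33180000 N, ΣAE = 110500000 N.
σ₂ = P·E₂/ΣAE = -71500·71200/110500000 = -46.07 MPa.

-46.1 MPa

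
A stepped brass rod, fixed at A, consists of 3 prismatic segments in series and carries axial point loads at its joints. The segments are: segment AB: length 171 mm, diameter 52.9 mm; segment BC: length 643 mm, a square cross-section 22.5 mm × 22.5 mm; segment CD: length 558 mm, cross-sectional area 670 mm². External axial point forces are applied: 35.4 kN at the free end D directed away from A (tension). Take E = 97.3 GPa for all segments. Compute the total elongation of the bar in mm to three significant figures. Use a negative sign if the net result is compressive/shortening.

Internal axial forces (sectioning from the free end, tension +): N_CD = 35.4 kN, N_BC = 35.4 kN, N_AB = 35.4 kN.
A_AB = 2198 mm².
A_BC = 506.2 mm².
δ_AB = 35400·171/(2198·97300) = 0.02831 mm
δ_BC = 35400·643/(506.2·97300) = 0.4621 mm
δ_CD = 35400·558/(670·97300) = 0.303 mm
δ = Σδ_i = 0.7934 mm.

0.793 mm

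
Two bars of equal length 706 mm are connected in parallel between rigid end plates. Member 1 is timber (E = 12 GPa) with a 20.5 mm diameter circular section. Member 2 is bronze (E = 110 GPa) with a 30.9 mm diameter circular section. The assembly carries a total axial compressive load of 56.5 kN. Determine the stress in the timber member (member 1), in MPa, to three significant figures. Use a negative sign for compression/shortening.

-7.84 MPa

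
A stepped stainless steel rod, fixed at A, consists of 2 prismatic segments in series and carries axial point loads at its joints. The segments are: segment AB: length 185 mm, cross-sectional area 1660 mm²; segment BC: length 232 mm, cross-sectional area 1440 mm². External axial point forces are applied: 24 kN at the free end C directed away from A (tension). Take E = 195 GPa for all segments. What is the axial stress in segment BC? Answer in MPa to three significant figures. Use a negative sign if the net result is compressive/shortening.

16.7 MPa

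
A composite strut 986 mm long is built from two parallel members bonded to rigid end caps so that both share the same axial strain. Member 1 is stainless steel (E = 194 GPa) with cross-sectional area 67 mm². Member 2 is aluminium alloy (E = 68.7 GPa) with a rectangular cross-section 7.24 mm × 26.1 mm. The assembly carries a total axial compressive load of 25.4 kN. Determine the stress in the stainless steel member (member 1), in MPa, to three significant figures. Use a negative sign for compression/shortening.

A_2 = 189 mm².
Equal strain + equilibrium ⇒ each member carries load in proportion to AE: A₁E₁ = 13000000 N, A₂E₂ = 12980000 N, ΣAE = 25980000 N.
σ₁ = P·E₁/ΣAE = -25400·194000/25980000 = -189.7 MPa.

-190 MPa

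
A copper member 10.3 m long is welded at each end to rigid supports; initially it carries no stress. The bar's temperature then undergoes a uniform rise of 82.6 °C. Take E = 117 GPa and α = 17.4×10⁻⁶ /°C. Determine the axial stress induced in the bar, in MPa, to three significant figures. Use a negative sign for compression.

-168 MPa

Free thermal expansion αLΔT = 17.4e-6 · 10300 · 82.6 = 14.8 mm.
The walls impose strain ε = −(14.8)/10300 = -1.4372e-03; σ = Eε = 117000 · -1.4372e-03 = -168.2 MPa.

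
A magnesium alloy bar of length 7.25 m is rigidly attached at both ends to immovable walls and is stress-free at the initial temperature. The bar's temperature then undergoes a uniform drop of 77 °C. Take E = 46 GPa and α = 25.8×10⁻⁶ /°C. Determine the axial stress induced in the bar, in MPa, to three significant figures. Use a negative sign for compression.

91.4 MPa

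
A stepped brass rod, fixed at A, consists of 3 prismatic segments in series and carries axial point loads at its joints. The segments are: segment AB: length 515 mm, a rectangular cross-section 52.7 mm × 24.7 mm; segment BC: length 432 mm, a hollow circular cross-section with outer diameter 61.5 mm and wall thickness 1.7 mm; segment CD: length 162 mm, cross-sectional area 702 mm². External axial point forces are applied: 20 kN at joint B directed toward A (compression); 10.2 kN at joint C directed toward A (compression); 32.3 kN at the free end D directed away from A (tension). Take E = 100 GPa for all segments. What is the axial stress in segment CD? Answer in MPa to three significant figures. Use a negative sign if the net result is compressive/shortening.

Internal axial forces (sectioning from the free end, tension +): N_CD = 32.3 kN, N_BC = 22.1 kN, N_AB = 2.1 kN.
σ_CD = N_CD/A_CD = 32300/702 = 46.01 MPa.

46.0 MPa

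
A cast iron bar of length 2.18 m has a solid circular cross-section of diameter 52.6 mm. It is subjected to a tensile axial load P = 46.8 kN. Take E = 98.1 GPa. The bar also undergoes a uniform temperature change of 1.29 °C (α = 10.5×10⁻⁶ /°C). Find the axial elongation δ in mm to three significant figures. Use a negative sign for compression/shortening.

A = 2173 mm².
δ_mech = NL/(AE) = 46800·2180/(2173·98100) = 0.4786 mm.
δ_thermal = αLΔT = 10.5e-6·2180·1.29 = 0.02953 mm.
δ = δ_mech + δ_thermal = 0.5081 mm.

0.508 mm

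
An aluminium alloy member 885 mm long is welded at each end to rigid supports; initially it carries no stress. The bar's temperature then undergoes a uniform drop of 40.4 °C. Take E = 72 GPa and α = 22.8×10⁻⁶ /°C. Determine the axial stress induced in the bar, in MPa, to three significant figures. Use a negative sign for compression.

Free thermal expansion αLΔT = 22.8e-6 · 885 · -40.4 = -0.8152 mm.
The walls impose strain ε = −(-0.8152)/885 = 9.2112e-04; σ = Eε = 72000 · 9.2112e-04 = 66.32 MPa.

66.3 MPa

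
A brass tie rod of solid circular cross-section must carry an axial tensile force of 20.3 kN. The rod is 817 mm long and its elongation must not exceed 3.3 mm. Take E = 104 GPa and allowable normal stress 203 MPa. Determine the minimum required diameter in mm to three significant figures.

11.3 mm

Required area A ≥ P/σ_allow = 20300/203 = 100 mm².
For a solid circular section, d ≥ √(4A/π) = 11.28 mm.
Elongation limit: A ≥ PL/(Eδ_allow) = 20300·817/(104000·3.3) = 48.32 mm² ⇒ d ≥ 7.844 mm.
The stress limit governs.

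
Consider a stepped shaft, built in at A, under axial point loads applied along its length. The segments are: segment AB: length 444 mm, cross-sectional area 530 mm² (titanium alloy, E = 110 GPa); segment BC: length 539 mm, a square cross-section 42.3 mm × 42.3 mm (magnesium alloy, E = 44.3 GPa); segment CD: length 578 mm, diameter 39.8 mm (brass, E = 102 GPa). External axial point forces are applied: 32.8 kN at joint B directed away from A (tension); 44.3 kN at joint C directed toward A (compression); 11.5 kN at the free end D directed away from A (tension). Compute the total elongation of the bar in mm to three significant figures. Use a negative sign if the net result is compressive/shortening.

-0.171 mm

Internal axial forces (sectioning from the free end, tension +): N_CD = 11.5 kN, N_BC = -32.8 kN, N_AB = 0 kN.
A_BC = 1789 mm².
A_CD = 1244 mm².
δ_AB = 0·444/(530·110000) = 0 mm
δ_BC = -32800·539/(1789·44300) = -0.223 mm
δ_CD = 11500·578/(1244·102000) = 0.05238 mm
δ = Σδ_i = -0.1707 mm.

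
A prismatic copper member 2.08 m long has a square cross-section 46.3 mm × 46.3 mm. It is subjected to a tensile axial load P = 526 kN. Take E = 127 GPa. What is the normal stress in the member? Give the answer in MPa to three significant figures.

245 MPa

A = 2144 mm².
σ = N/A = 526000/2144 = 245.4 MPa.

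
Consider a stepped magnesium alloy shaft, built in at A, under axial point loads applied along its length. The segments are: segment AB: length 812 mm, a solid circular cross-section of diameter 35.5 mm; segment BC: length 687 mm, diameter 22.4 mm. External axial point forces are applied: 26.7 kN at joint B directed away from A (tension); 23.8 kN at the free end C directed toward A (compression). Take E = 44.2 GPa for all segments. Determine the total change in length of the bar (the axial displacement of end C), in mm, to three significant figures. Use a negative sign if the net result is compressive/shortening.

-0.885 mm

Internal axial forces (sectioning from the free end, tension +): N_BC = -23.8 kN, N_AB = 2.9 kN.
A_AB = 989.8 mm².
A_BC = 394.1 mm².
δ_AB = 2900·812/(989.8·44200) = 0.05383 mm
δ_BC = -23800·687/(394.1·44200) = -0.9387 mm
δ = Σδ_i = -0.8849 mm.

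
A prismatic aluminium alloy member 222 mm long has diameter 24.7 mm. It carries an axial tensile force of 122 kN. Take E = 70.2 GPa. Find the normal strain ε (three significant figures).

0.00363

A = 479.2 mm².
σ = N/A = 254.6 MPa; ε = σ/E = 254.6/70200 = 3.627e-03.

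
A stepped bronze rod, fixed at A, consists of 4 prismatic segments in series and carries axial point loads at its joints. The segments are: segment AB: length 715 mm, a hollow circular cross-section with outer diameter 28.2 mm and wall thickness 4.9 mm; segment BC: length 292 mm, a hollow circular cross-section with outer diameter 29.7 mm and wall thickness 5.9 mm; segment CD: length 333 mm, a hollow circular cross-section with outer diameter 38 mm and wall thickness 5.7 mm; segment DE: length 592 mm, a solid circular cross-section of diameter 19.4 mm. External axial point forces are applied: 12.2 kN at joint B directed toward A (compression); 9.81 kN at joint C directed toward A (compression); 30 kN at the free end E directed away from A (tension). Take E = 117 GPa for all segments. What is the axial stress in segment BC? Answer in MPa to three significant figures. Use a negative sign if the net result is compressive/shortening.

45.8 MPa

Internal axial forces (sectioning from the free end, tension +): N_DE = 30 kN, N_CD = 30 kN, N_BC = 20.19 kN, N_AB = 7.99 kN.
A_BC = 441.1 mm².
σ_BC = N_BC/A_BC = 20190/441.1 = 45.77 MPa.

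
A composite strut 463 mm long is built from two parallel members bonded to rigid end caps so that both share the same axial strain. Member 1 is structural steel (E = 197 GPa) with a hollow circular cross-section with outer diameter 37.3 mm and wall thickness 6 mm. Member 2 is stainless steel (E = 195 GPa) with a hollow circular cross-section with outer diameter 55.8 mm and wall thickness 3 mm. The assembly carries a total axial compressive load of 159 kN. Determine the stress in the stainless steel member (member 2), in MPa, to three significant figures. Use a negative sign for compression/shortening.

-145 MPa

A_1 = 590 mm².
A_2 = 497.6 mm².
Equal strain + equilibrium ⇒ each member carries load in proportion to AE: A₁E₁ = 116200000 N, A₂E₂ = 97040000 N, ΣAE = 213300000 N.
σ₂ = P·E₂/ΣAE = -159000·195000/213300000 = -145.4 MPa.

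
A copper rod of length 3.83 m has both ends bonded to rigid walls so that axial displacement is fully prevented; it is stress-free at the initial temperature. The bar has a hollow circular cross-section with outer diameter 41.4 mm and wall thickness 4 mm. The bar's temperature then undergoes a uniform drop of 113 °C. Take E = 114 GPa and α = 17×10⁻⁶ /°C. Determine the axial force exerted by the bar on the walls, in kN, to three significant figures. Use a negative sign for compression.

Free thermal expansion αLΔT = 17e-6 · 3830 · -113 = -7.357 mm.
The walls impose strain ε = −(-7.357)/3830 = 1.9210e-03; σ = Eε = 114000 · 1.9210e-03 = 219 MPa.
Wall reaction R = σ·A = 219·470 = 102900 N = 102.9 kN.

103 kN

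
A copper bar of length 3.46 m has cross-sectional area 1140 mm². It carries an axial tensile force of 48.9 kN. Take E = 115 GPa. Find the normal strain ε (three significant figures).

σ = N/A = 42.89 MPa; ε = σ/E = 42.89/115000 = 3.730e-04.

3.73e-04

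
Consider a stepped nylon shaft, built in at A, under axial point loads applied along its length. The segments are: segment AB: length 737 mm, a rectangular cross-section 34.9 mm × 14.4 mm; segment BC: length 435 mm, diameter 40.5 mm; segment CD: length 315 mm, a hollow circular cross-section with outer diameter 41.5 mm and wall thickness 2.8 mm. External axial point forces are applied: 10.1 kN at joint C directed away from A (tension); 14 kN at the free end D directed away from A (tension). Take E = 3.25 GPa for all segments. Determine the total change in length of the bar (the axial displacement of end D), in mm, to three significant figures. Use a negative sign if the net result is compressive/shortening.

17.4 mm

Internal axial forces (sectioning from the free end, tension +): N_CD = 14 kN, N_BC = 24.1 kN, N_AB = 24.1 kN.
A_AB = 502.6 mm².
A_BC = 1288 mm².
A_CD = 340.4 mm².
δ_AB = 24100·737/(502.6·3250) = 10.87 mm
δ_BC = 24100·435/(1288·3250) = 2.504 mm
δ_CD = 14000·315/(340.4·3250) = 3.986 mm
δ = Σδ_i = 17.36 mm.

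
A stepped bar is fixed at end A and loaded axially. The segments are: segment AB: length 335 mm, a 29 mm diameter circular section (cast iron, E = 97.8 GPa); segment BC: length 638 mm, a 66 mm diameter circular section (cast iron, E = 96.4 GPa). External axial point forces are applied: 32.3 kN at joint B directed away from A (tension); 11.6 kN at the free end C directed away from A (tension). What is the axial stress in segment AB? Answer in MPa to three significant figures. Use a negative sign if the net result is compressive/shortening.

66.5 MPa

Internal axial forces (sectioning from the free end, tension +): N_BC = 11.6 kN, N_AB = 43.9 kN.
A_AB = 660.5 mm².
σ_AB = N_AB/A_AB = 43900/660.5 = 66.46 MPa.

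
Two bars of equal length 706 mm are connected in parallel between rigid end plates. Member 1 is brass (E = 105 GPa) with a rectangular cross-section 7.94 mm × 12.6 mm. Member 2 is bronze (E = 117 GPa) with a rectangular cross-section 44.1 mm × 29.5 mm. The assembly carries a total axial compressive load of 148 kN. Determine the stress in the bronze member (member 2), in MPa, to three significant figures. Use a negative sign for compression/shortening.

-106 MPa

A_1 = 100 mm².
A_2 = 1301 mm².
Equal strain + equilibrium ⇒ each member carries load in proportion to AE: A₁E₁ = 10500000 N, A₂E₂ = 152200000 N, ΣAE = 162700000 N.
σ₂ = P·E₂/ΣAE = -148000·117000/162700000 = -106.4 MPa.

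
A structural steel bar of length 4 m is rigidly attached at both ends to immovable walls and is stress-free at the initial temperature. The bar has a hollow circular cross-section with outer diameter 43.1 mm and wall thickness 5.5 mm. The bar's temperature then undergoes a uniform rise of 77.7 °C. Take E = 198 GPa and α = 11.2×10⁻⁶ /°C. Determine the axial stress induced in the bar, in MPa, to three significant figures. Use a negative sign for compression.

-172 MPa

Free thermal expansion αLΔT = 11.2e-6 · 4000 · 77.7 = 3.481 mm.
The walls impose strain ε = −(3.481)/4000 = -8.7024e-04; σ = Eε = 198000 · -8.7024e-04 = -172.3 MPa.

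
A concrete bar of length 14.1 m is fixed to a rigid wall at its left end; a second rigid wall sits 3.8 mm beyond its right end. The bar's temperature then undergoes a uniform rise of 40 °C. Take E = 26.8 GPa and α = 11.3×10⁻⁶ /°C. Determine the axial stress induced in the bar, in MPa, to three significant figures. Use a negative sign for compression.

-4.89 MPa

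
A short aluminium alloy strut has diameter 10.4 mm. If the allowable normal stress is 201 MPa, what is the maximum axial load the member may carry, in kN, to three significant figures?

A = 84.95 mm².
P_max = σ_allow · A = 201 · 84.95 = 17070 N = 17.07 kN.

17.1 kN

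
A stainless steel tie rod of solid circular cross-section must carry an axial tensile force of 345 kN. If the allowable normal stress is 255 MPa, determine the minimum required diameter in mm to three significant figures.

41.5 mm

Required area A ≥ P/σ_allow = 345000/255 = 1353 mm².
For a solid circular section, d ≥ √(4A/π) = 41.5 mm.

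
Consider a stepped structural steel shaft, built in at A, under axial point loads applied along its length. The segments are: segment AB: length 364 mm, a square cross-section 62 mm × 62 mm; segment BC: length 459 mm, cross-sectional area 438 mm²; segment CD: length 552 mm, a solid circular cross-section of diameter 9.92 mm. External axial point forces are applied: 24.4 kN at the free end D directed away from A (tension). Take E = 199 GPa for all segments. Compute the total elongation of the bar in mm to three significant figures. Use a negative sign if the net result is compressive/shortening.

Internal axial forces (sectioning from the free end, tension +): N_CD = 24.4 kN, N_BC = 24.4 kN, N_AB = 24.4 kN.
A_AB = 3844 mm².
A_CD = 77.29 mm².
δ_AB = 24400·364/(3844·199000) = 0.01161 mm
δ_BC = 24400·459/(438·199000) = 0.1285 mm
δ_CD = 24400·552/(77.29·199000) = 0.8757 mm
δ = Σδ_i = 1.016 mm.

1.02 mm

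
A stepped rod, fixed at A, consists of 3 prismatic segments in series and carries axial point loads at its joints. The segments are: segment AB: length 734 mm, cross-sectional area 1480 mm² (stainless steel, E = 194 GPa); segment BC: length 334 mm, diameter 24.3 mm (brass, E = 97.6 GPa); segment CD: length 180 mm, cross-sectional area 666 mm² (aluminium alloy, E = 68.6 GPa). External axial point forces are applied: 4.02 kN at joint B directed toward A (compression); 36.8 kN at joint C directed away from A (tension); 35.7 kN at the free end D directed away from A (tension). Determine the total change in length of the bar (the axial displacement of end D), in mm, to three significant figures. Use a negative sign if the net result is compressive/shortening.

0.851 mm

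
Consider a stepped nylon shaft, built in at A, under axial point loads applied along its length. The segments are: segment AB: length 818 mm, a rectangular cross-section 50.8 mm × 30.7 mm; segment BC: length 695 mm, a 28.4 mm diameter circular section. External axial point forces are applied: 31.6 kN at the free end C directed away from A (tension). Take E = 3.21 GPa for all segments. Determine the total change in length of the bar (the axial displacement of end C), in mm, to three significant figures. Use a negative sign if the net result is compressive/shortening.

Internal axial forces (sectioning from the free end, tension +): N_BC = 31.6 kN, N_AB = 31.6 kN.
A_AB = 1560 mm².
A_BC = 633.5 mm².
δ_AB = 31600·818/(1560·3210) = 5.163 mm
δ_BC = 31600·695/(633.5·3210) = 10.8 mm
δ = Σδ_i = 15.96 mm.

16.0 mm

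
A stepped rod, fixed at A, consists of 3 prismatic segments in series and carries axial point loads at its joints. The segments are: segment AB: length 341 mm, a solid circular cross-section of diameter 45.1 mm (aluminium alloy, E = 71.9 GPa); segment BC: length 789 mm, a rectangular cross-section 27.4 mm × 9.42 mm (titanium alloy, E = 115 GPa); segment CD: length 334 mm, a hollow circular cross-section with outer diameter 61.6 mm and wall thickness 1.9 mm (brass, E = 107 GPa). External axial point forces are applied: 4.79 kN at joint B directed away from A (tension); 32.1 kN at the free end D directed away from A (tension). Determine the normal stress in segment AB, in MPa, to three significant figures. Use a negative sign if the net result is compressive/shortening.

23.1 MPa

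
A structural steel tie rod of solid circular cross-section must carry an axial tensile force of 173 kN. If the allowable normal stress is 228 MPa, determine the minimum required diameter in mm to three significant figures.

Required area A ≥ P/σ_allow = 173000/228 = 758.8 mm².
For a solid circular section, d ≥ √(4A/π) = 31.08 mm.

31.1 mm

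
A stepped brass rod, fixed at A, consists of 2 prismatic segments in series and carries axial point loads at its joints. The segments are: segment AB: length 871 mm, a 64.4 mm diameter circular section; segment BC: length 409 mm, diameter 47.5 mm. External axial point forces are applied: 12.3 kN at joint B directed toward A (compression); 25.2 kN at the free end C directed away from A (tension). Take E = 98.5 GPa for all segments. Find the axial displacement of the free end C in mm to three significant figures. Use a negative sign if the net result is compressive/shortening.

0.0941 mm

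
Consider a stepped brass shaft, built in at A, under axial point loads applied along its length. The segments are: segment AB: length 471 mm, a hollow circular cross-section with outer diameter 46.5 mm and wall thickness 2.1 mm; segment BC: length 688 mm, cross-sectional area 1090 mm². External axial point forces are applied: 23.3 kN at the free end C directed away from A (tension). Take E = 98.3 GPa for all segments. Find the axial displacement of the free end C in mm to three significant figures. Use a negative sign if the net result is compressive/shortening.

Internal axial forces (sectioning from the free end, tension +): N_BC = 23.3 kN, N_AB = 23.3 kN.
A_AB = 292.9 mm².
δ_AB = 23300·471/(292.9·98300) = 0.3811 mm
δ_BC = 23300·688/(1090·98300) = 0.1496 mm
δ = Σδ_i = 0.5307 mm.

0.531 mm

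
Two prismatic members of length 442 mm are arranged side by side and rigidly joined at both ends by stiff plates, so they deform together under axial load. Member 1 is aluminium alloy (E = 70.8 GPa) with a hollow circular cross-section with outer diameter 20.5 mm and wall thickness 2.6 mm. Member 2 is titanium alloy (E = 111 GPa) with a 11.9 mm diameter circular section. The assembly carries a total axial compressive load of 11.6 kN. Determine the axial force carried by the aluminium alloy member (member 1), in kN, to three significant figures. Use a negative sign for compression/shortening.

A_1 = 146.2 mm².
A_2 = 111.2 mm².
Equal strain + equilibrium ⇒ each member carries load in proportion to AE: A₁E₁ = 10350000 N, A₂E₂ = 12350000 N, ΣAE = 22700000 N.
F₁ = P·A₁E₁/ΣAE = -11600·10350000/22700000 = -5291 N.

-5.29 kN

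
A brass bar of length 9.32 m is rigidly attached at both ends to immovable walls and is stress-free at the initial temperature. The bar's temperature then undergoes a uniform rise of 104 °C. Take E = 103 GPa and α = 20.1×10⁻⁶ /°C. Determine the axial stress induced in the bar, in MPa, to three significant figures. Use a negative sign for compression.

-215 MPa

Free thermal expansion αLΔT = 20.1e-6 · 9320 · 104 = 19.48 mm.
The walls impose strain ε = −(19.48)/9320 = -2.0904e-03; σ = Eε = 103000 · -2.0904e-03 = -215.3 MPa.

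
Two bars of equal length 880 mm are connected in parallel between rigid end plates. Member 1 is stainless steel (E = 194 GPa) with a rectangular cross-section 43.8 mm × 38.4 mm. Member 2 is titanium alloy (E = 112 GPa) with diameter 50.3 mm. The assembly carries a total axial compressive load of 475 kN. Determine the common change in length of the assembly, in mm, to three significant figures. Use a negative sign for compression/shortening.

-0.762 mm

A_1 = 1682 mm².
A_2 = 1987 mm².
Equal strain + equilibrium ⇒ each member carries load in proportion to AE: A₁E₁ = 326300000 N, A₂E₂ = 222600000 N, ΣAE = 548900000 N.
δ = PL/ΣAE = -475000·880/548900000 = -0.7616 mm.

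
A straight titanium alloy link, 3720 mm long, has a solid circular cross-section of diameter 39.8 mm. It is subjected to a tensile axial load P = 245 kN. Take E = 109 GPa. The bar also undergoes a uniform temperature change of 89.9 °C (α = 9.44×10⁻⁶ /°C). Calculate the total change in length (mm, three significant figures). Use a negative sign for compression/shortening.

A = 1244 mm².
δ_mech = NL/(AE) = 245000·3720/(1244·109000) = 6.721 mm.
δ_thermal = αLΔT = 9.44e-6·3720·89.9 = 3.157 mm.
δ = δ_mech + δ_thermal = 9.878 mm.

9.88 mm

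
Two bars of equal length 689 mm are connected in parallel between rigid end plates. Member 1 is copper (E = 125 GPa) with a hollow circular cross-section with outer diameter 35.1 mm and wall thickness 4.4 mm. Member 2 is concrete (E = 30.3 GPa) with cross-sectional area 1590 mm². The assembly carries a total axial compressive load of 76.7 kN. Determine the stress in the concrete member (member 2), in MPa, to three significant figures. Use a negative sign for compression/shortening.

-23.0 MPa

A_1 = 424.4 mm².
Equal strain + equilibrium ⇒ each member carries load in proportion to AE: A₁E₁ = 53050000 N, A₂E₂ = 48180000 N, ΣAE = 101200000 N.
σ₂ = P·E₂/ΣAE = -76700·30300/101200000 = -22.96 MPa.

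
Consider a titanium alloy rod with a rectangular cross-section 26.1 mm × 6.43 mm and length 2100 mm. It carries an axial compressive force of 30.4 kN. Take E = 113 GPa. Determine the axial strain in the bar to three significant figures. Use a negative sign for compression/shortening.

-0.00160

A = 167.8 mm².
σ = N/A = -181.1 MPa; ε = σ/E = -181.1/113000 = -1.603e-03.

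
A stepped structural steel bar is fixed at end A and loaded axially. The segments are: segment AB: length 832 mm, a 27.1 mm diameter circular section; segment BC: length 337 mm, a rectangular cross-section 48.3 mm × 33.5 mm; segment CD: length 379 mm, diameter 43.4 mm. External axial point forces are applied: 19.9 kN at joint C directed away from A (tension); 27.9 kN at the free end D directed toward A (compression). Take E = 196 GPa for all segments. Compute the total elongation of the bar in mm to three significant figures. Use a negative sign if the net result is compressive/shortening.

-0.104 mm

Internal axial forces (sectioning from the free end, tension +): N_CD = -27.9 kN, N_BC = -8 kN, N_AB = -8 kN.
A_AB = 576.8 mm².
A_BC = 1618 mm².
A_CD = 1479 mm².
δ_AB = -8000·832/(576.8·196000) = -0.05887 mm
δ_BC = -8000·337/(1618·196000) = -0.008501 mm
δ_CD = -27900·379/(1479·196000) = -0.03647 mm
δ = Σδ_i = -0.1038 mm.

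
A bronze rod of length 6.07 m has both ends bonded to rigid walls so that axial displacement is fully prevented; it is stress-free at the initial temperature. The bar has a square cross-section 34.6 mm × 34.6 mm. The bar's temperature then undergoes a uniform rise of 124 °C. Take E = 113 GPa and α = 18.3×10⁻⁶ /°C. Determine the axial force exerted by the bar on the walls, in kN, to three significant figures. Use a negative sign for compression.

-307 kN

Free thermal expansion αLΔT = 18.3e-6 · 6070 · 124 = 13.77 mm.
The walls impose strain ε = −(13.77)/6070 = -2.2692e-03; σ = Eε = 113000 · -2.2692e-03 = -256.4 MPa.
Wall reaction R = σ·A = -256.4·1197 = -307000 N = -307 kN.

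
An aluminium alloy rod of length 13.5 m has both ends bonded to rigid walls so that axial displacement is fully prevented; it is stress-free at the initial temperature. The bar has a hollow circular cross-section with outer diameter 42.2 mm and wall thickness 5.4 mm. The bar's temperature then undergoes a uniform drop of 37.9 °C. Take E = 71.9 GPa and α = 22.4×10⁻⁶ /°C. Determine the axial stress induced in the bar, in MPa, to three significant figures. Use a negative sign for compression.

61.0 MPa

Free thermal expansion αLΔT = 22.4e-6 · 13500 · -37.9 = -11.46 mm.
The walls impose strain ε = −(-11.46)/13500 = 8.4896e-04; σ = Eε = 71900 · 8.4896e-04 = 61.04 MPa.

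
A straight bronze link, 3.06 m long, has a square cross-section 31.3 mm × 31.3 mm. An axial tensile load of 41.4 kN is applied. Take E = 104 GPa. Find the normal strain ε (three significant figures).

A = 979.7 mm².
σ = N/A = 42.26 MPa; ε = σ/E = 42.26/104000 = 4.063e-04.

4.06e-04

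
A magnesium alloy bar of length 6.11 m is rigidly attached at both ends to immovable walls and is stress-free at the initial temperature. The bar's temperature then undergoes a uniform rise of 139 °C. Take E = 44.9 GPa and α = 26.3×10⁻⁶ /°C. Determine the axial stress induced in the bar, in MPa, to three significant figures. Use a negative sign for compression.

-164 MPa

Free thermal expansion αLΔT = 26.3e-6 · 6110 · 139 = 22.34 mm.
The walls impose strain ε = −(22.34)/6110 = -3.6557e-03; σ = Eε = 44900 · -3.6557e-03 = -164.1 MPa.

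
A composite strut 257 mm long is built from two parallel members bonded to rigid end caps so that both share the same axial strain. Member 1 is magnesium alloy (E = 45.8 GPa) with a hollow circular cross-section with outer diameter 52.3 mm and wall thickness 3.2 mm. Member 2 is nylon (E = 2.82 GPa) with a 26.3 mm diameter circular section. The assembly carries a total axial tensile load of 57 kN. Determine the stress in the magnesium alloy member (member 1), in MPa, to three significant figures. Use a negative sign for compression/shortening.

A_1 = 493.6 mm².
A_2 = 543.3 mm².
Equal strain + equilibrium ⇒ each member carries load in proportion to AE: A₁E₁ = 22610000 N, A₂E₂ = 1532000 N, ΣAE = 24140000 N.
σ₁ = P·E₁/ΣAE = 57000·45800/24140000 = 108.1 MPa.

108 MPa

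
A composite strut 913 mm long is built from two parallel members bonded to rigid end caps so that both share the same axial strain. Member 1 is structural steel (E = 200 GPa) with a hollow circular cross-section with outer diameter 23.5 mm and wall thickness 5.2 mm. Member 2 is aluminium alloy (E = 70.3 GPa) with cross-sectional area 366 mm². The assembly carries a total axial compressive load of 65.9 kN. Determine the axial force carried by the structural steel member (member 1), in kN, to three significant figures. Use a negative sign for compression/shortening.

-46.1 kN

A_1 = 299 mm².
Equal strain + equilibrium ⇒ each member carries load in proportion to AE: A₁E₁ = 59790000 N, A₂E₂ = 25730000 N, ΣAE = 85520000 N.
F₁ = P·A₁E₁/ΣAE = -65900·59790000/85520000 = -46070 N.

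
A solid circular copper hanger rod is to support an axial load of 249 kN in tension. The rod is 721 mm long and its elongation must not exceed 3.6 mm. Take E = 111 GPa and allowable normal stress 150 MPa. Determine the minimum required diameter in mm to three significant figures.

46.0 mm

Required area A ≥ P/σ_allow = 249000/150 = 1660 mm².
For a solid circular section, d ≥ √(4A/π) = 45.97 mm.
Elongation limit: A ≥ PL/(Eδ_allow) = 249000·721/(111000·3.6) = 449.3 mm² ⇒ d ≥ 23.92 mm.
The stress limit governs.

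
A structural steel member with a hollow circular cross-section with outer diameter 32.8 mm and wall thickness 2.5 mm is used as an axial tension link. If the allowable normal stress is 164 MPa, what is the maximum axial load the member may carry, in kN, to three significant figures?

39.0 kN

A = 238 mm².
P_max = σ_allow · A = 164 · 238 = 39030 N = 39.03 kN.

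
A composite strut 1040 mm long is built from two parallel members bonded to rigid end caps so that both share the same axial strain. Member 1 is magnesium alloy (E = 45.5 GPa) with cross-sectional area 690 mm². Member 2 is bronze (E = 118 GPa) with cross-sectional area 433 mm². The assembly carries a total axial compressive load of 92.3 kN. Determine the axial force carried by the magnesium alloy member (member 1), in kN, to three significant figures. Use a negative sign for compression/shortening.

Equal strain + equilibrium ⇒ each member carries load in proportion to AE: A₁E₁ = 31400000 N, A₂E₂ = 51090000 N, ΣAE = 82490000 N.
F₁ = P·A₁E₁/ΣAE = -92300·31400000/82490000 = -35130 N.

-35.1 kN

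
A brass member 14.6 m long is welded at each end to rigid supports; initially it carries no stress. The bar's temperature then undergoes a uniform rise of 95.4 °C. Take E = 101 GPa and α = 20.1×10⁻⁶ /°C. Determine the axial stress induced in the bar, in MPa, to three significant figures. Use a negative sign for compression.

Free thermal expansion αLΔT = 20.1e-6 · 14600 · 95.4 = 28 mm.
The walls impose strain ε = −(28)/14600 = -1.9175e-03; σ = Eε = 101000 · -1.9175e-03 = -193.7 MPa.

-194 MPa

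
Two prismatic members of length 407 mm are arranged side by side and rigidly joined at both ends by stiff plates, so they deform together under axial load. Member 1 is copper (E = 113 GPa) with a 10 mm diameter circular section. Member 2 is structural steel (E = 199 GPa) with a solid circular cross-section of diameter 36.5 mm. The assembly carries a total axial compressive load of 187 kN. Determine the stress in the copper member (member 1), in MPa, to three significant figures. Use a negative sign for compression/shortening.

A_1 = 78.54 mm².
A_2 = 1046 mm².
Equal strain + equilibrium ⇒ each member carries load in proportion to AE: A₁E₁ = 8875000 N, A₂E₂ = 208200000 N, ΣAE = 217100000 N.
σ₁ = P·E₁/ΣAE = -187000·113000/217100000 = -97.33 MPa.

-97.3 MPa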